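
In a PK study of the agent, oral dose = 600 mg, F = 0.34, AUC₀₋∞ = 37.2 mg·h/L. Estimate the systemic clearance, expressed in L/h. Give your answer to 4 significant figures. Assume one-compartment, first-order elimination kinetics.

CL = F·Dose / AUC = 0.34 × 600 / 37.2 = 5.484 L/h

5.484 L/h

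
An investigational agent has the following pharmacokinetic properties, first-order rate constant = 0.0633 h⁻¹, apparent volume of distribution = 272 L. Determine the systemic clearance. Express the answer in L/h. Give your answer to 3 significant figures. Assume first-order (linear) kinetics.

17.2 L/h

CL = k × Vd = 0.0633 × 272 = 17.22 L/h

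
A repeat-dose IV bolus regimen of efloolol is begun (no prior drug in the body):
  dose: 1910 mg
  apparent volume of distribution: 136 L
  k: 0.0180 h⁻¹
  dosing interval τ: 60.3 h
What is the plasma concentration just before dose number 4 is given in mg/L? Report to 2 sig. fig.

6.9 mg/L

C₀ per dose = Dose / Vd = 1910 / 136 = 14.04 mg/L
Fraction remaining after one interval: r = e^(−kτ) = e^(−0.01800 × 60.3) = 0.3378
Before dose 4, 3 doses have been given (aged 1τ, 2τ, 3τ).
C_trough = C₀ × (r + r² + … + r^3) = C₀ × r(1−r^3)/(1−r)
        = 14.04 × 0.3378 × (1 − 0.03855) / (1 − 0.3378) = 6.886 mg/L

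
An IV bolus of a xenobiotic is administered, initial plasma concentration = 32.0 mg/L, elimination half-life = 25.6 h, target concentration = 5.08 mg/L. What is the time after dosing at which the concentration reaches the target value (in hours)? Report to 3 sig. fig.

k = ln2 / t½ = 0.693147 / 25.6 = 0.02708 h⁻¹
t = ln(C₀ / C) / k = ln(32.00 / 5.08) / 0.02708
  = ln(6.299) / 0.02708 = 1.840 / 0.02708 = 67.95 h

68.0 h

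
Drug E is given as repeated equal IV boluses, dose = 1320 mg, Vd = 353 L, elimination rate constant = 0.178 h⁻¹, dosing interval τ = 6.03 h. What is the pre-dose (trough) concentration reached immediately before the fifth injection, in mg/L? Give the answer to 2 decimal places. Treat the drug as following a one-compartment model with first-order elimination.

C₀ per dose = Dose / Vd = 1320 / 353 = 3.739 mg/L
Fraction remaining after one interval: r = e^(−kτ) = e^(−0.1780 × 6.03) = 0.3419
Before dose 5, 4 doses have been given (aged 1τ, 2τ, 3τ, 4τ).
C_trough = C₀ × (r + r² + … + r^4) = C₀ × r(1−r^4)/(1−r)
        = 3.739 × 0.3419 × (1 − 0.01366) / (1 − 0.3419) = 1.916 mg/L

1.92 mg/L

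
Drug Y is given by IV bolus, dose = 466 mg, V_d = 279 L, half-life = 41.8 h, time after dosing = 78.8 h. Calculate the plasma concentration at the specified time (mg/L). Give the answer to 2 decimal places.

0.45 mg/L

C₀ = Dose / Vd = 466.0 / 279 = 1.670 mg/L
k = ln2 / t½ = 0.693147 / 41.8 = 0.01658 h⁻¹
C = C₀ · e^(−k·t) = 1.670 × e^(−0.01658 × 78.8)
  = 1.670 × 0.2708 = 0.4522 mg/L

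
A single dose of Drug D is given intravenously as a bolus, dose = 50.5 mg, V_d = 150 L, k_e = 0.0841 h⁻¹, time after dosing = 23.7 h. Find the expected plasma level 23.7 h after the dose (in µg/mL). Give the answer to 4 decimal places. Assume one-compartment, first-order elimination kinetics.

0.0459 µg/mL

C₀ = Dose / Vd = 50.50 / 150 = 0.3367 mg/L
C = C₀ · e^(−k·t) = 0.3367 × e^(−0.08410 × 23.7)
  = 0.3367 × 0.1363 = 0.04589 mg/L
(0.04589 mg/L = 0.04589 µg/mL)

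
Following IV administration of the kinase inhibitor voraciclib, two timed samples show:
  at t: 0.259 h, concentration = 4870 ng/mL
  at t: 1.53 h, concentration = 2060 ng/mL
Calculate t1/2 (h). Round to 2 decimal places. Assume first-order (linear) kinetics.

k = ln(C₁/C₂) / (t₂ − t₁) = ln(4870/2060) / (1.53 − 0.259)
  = 0.8604 / 1.271 = 0.6769 h⁻¹
t½ = ln2 / k = 0.693147 / 0.6769 = 1.024 h

1.02 h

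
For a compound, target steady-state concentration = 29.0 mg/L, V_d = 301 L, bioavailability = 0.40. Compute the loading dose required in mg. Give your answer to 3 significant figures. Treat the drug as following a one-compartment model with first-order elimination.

LD = Css × Vd / F = 29.0 × 301 / 0.40 = 21820 mg

21800 mg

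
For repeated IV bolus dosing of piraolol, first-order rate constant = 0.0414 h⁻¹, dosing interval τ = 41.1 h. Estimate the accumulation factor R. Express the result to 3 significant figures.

e^(−kτ) = e^(−0.04140 × 41.1) = 0.1824
Accumulation ratio R = 1 / (1 − e^(−kτ)) = 1 / (1 − 0.1824) = 1.223

1.22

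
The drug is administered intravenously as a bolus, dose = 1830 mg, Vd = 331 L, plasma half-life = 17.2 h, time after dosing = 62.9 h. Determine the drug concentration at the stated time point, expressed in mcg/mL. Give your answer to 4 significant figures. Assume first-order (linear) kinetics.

0.4383 mcg/mL

C₀ = Dose / Vd = 1830 / 331 = 5.529 mg/L
k = ln2 / t½ = 0.693147 / 17.2 = 0.04030 h⁻¹
C = C₀ · e^(−k·t) = 5.529 × e^(−0.04030 × 62.9)
  = 5.529 × 0.07927 = 0.4383 mg/L
(0.4383 mg/L = 0.4383 mcg/mL)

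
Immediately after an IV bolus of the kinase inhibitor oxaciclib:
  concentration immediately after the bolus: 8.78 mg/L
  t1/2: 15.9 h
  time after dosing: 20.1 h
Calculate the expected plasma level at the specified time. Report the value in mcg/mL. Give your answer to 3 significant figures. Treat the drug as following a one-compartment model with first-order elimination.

3.66 mcg/mL

k = ln2 / t½ = 0.693147 / 15.9 = 0.04359 h⁻¹
C = C₀ · e^(−k·t) = 8.780 × e^(−0.04359 × 20.1)
  = 8.780 × 0.4164 = 3.656 mg/L
(3.656 mg/L = 3.656 mcg/mL)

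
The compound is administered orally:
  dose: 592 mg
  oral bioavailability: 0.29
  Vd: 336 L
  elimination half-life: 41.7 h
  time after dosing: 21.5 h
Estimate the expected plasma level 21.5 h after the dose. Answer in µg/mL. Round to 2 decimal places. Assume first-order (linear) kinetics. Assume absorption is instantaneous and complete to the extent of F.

0.36 µg/mL

Amount reaching circulation = F × Dose = 0.29 × 592.0 = 171.7 mg
C₀ = F·Dose / Vd = 171.7 / 336 = 0.5110 mg/L
k = ln2 / t½ = 0.693147 / 41.7 = 0.01662 h⁻¹
C = C₀ · e^(−k·t) = 0.5110 × e^(−0.01662 × 21.5)
  = 0.5110 × 0.6995 = 0.3574 mg/L
(0.3574 mg/L = 0.3574 µg/mL)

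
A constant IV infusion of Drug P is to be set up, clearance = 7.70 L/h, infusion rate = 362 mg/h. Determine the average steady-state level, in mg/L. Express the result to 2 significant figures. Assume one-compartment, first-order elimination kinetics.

At steady state Css = R₀ / CL = 362 / 7.700 = 47.01 mg/L

47 mg/L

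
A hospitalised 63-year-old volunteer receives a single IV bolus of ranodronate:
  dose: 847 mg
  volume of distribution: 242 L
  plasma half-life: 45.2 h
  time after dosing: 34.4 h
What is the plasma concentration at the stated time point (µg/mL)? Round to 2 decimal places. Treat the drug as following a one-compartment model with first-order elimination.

2.07 µg/mL

C₀ = Dose / Vd = 847.0 / 242 = 3.500 mg/L
k = ln2 / t½ = 0.693147 / 45.2 = 0.01534 h⁻¹
C = C₀ · e^(−k·t) = 3.500 × e^(−0.01534 × 34.4)
  = 3.500 × 0.5900 = 2.065 mg/L
(2.065 mg/L = 2.065 µg/mL)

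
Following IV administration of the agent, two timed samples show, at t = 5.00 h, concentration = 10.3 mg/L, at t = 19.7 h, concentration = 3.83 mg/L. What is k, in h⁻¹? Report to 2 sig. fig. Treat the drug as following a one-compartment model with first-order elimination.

0.067 h⁻¹

k = ln(C₁/C₂) / (t₂ − t₁) = ln(10.3/3.83) / (19.7 − 5.00)
  = 0.9893 / 14.70 = 0.06730 h⁻¹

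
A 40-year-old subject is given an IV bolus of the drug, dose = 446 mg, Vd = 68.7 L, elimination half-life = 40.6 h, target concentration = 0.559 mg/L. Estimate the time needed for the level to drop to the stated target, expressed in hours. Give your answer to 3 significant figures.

C₀ = Dose / Vd = 446.0 / 68.7 = 6.492 mg/L
k = ln2 / t½ = 0.693147 / 40.6 = 0.01707 h⁻¹
t = ln(C₀ / C) / k = ln(6.492 / 0.559) / 0.01707
  = ln(11.61) / 0.01707 = 2.452 / 0.01707 = 143.6 h

144 h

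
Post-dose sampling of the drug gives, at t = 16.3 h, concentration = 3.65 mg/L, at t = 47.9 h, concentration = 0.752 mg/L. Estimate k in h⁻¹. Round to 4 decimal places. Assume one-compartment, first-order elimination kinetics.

0.0500 h⁻¹

k = ln(C₁/C₂) / (t₂ − t₁) = ln(3.65/0.752) / (47.9 − 16.3)
  = 1.580 / 31.60 = 0.05000 h⁻¹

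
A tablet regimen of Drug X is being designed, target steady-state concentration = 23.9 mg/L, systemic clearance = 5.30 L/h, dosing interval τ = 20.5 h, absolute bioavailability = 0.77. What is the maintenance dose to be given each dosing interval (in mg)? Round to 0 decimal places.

3372 mg

At steady state, F × (Dose/τ) = Css × CL.
Dose = Css × CL × τ / F = 23.9 × 5.300 × 20.5 / 0.77 = 3372 mg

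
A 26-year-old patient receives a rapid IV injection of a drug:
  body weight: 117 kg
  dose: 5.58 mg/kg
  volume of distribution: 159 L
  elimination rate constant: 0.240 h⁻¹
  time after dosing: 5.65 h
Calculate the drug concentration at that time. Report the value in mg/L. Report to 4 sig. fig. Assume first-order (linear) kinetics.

Total dose = 5.58 × 117 = 652.9 mg
C₀ = Dose / Vd = 652.9 / 159 = 4.106 mg/L
C = C₀ · e^(−k·t) = 4.106 × e^(−0.2400 × 5.65)
  = 4.106 × 0.2577 = 1.058 mg/L

1.058 mg/L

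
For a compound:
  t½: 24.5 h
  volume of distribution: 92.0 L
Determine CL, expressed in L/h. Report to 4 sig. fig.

2.603 L/h

k = ln2 / t½ = 0.693147 / 24.5 = 0.02829 h⁻¹
CL = k × Vd = 0.02829 × 92.0 = 2.603 L/h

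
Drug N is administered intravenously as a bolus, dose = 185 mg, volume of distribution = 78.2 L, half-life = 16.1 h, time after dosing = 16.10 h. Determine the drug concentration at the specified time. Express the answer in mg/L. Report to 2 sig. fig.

C₀ = Dose / Vd = 185.0 / 78.2 = 2.366 mg/L
k = ln2 / t½ = 0.693147 / 16.1 = 0.04305 h⁻¹
t / t½ = 16.10 / 16.1 = 1 half-lives
C = C₀ × (1/2)^1 = 2.366 × 0.5000 = 1.183 mg/L

1.2 mg/L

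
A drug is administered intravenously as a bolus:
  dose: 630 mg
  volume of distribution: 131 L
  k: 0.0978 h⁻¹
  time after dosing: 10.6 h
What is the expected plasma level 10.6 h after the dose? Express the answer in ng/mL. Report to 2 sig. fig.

C₀ = Dose / Vd = 630.0 / 131 = 4.809 mg/L
C = C₀ · e^(−k·t) = 4.809 × e^(−0.09780 × 10.6)
  = 4.809 × 0.3546 = 1.705 mg/L
Convert: 1.705 mg/L × 1000 = 1705 ng/mL

1700 ng/mL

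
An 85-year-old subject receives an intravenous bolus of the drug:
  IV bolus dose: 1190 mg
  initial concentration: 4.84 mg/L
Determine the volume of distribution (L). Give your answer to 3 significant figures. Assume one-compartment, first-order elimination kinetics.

Vd = Dose / C₀ = 1190 / 4.84 = 245.9 L

246 L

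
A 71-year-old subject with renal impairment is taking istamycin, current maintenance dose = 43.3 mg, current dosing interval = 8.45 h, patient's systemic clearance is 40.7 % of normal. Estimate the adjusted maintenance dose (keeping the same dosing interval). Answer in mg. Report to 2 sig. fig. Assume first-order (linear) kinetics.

18 mg

To keep the same average steady-state level, dosing rate must scale with clearance.
CL ratio = 40.7 / 100 = 0.4070
New dose (same interval) = 43.3 × 0.4070 = 17.62 mg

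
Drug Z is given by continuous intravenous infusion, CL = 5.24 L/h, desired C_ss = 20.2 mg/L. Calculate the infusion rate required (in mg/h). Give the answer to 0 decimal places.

106 mg/h

At steady state, infusion rate R₀ = Css × CL = 20.2 × 5.240 = 105.8 mg/h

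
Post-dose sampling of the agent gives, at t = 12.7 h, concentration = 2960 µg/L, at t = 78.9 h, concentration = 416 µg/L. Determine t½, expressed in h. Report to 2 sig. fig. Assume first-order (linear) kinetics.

23 h

k = ln(C₁/C₂) / (t₂ − t₁) = ln(2960/416) / (78.9 − 12.7)
  = 1.962 / 66.20 = 0.02964 h⁻¹
t½ = ln2 / k = 0.693147 / 0.02964 = 23.39 h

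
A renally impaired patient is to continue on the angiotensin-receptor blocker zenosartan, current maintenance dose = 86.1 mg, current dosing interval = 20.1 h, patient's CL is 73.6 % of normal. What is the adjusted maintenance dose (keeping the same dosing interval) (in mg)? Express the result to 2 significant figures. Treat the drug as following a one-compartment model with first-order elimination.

63 mg

To keep the same average steady-state level, dosing rate must scale with clearance.
CL ratio = 73.6 / 100 = 0.7360
New dose (same interval) = 86.1 × 0.7360 = 63.37 mg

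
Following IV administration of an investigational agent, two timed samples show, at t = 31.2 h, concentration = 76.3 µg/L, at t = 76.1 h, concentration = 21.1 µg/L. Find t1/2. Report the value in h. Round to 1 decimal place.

24.2 h

k = ln(C₁/C₂) / (t₂ − t₁) = ln(76.3/21.1) / (76.1 − 31.2)
  = 1.285 / 44.90 = 0.02862 h⁻¹
t½ = ln2 / k = 0.693147 / 0.02862 = 24.22 h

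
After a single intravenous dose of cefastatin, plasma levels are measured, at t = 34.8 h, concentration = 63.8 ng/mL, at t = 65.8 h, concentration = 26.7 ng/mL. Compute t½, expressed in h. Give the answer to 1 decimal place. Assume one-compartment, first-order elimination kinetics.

24.7 h

k = ln(C₁/C₂) / (t₂ − t₁) = ln(63.8/26.7) / (65.8 − 34.8)
  = 0.8711 / 31.00 = 0.02810 h⁻¹
t½ = ln2 / k = 0.693147 / 0.02810 = 24.67 h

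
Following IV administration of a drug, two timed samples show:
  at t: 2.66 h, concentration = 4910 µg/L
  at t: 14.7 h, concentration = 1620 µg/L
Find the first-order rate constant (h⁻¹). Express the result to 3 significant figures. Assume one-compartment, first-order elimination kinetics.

0.0921 h⁻¹

k = ln(C₁/C₂) / (t₂ − t₁) = ln(4910/1620) / (14.7 − 2.66)
  = 1.109 / 12.04 = 0.09211 h⁻¹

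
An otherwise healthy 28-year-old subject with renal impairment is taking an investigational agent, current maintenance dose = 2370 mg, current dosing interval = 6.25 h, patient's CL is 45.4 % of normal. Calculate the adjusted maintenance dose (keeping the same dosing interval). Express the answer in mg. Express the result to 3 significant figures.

To keep the same average steady-state level, dosing rate must scale with clearance.
CL ratio = 45.4 / 100 = 0.4540
New dose (same interval) = 2370 × 0.4540 = 1076 mg

1080 mg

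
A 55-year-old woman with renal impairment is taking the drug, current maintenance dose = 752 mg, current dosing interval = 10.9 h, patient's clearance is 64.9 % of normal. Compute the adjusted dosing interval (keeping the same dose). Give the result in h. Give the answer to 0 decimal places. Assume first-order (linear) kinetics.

17 h

To keep the same average steady-state level, dosing rate must scale with clearance.
CL ratio = 64.9 / 100 = 0.6490
New interval (same dose) = 10.9 / 0.6490 = 16.80 h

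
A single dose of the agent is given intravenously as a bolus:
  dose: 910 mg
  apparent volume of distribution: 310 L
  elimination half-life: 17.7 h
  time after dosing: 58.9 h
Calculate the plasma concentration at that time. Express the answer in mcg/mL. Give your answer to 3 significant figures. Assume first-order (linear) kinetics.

C₀ = Dose / Vd = 910.0 / 310 = 2.935 mg/L
k = ln2 / t½ = 0.693147 / 17.7 = 0.03916 h⁻¹
C = C₀ · e^(−k·t) = 2.935 × e^(−0.03916 × 58.9)
  = 2.935 × 0.09961 = 0.2924 mg/L
(0.2924 mg/L = 0.2924 mcg/mL)

0.292 mcg/mL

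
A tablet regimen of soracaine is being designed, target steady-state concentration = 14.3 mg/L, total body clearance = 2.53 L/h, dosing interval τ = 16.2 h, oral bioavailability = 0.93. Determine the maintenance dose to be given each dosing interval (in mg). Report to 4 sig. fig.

At steady state, F × (Dose/τ) = Css × CL.
Dose = Css × CL × τ / F = 14.3 × 2.530 × 16.2 / 0.93 = 630.2 mg

630.2 mg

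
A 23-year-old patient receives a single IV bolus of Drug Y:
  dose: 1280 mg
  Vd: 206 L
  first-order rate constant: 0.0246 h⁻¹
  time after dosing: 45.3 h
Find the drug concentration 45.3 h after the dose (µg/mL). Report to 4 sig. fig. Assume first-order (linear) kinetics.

2.039 µg/mL

C₀ = Dose / Vd = 1280 / 206 = 6.214 mg/L
C = C₀ · e^(−k·t) = 6.214 × e^(−0.02460 × 45.3)
  = 6.214 × 0.3281 = 2.039 mg/L
(2.039 mg/L = 2.039 µg/mL)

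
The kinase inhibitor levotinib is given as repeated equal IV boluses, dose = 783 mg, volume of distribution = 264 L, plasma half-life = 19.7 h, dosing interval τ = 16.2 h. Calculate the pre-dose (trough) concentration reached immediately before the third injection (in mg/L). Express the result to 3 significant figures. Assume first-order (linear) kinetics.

2.63 mg/L

C₀ per dose = Dose / Vd = 783 / 264 = 2.966 mg/L
k = ln2 / t½ = 0.693147 / 19.7 = 0.03519 h⁻¹
Fraction remaining after one interval: r = e^(−kτ) = e^(−0.03519 × 16.2) = 0.5655
Before dose 3, 2 doses have been given (aged 1τ, 2τ).
C_trough = C₀ × (r + r²) = 2.966 × (0.5655 + 0.3198) = 2.626 mg/L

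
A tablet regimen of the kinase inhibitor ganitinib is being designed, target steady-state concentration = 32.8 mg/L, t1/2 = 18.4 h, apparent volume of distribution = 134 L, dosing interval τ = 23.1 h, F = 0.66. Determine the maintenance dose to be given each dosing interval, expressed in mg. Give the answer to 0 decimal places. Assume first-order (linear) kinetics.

5795 mg

k = ln2 / t½ = 0.693147 / 18.4 = 0.03767 h⁻¹
CL = k × Vd = 0.03767 × 134 = 5.048 L/h
At steady state, F × (Dose/τ) = Css × CL.
Dose = Css × CL × τ / F = 32.8 × 5.048 × 23.1 / 0.66 = 5795 mg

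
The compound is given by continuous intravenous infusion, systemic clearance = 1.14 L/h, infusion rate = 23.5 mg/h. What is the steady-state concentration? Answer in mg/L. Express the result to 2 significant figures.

At steady state Css = R₀ / CL = 23.5 / 1.140 = 20.61 mg/L

21 mg/L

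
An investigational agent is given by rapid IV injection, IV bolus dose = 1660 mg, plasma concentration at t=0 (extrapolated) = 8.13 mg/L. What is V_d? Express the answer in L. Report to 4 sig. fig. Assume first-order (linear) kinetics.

204.2 L

Vd = Dose / C₀ = 1660 / 8.13 = 204.2 L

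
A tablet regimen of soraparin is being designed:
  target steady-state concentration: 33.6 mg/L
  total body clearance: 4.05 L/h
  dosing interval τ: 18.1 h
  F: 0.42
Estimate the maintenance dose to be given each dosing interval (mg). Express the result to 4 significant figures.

5864 mg

At steady state, F × (Dose/τ) = Css × CL.
Dose = Css × CL × τ / F = 33.6 × 4.050 × 18.1 / 0.42 = 5864 mg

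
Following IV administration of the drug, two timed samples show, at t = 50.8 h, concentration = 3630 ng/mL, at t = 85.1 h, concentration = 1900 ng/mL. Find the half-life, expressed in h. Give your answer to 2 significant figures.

37 h

k = ln(C₁/C₂) / (t₂ − t₁) = ln(3630/1900) / (85.1 − 50.8)
  = 0.6474 / 34.30 = 0.01887 h⁻¹
t½ = ln2 / k = 0.693147 / 0.01887 = 36.73 h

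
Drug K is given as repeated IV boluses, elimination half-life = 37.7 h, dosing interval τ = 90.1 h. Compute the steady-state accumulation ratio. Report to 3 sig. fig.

k = ln2 / t½ = 0.693147 / 37.7 = 0.01839 h⁻¹
e^(−kτ) = e^(−0.01839 × 90.1) = 0.1907
Accumulation ratio R = 1 / (1 − e^(−kτ)) = 1 / (1 − 0.1907) = 1.236

1.24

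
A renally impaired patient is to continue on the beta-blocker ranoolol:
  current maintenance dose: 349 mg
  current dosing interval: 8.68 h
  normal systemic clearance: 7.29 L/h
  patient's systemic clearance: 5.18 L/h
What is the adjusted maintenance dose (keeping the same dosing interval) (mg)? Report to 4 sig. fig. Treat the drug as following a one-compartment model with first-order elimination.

To keep the same average steady-state level, dosing rate must scale with clearance.
CL ratio = 5.18 / 7.29 = 0.7106
New dose (same interval) = 349 × 0.7106 = 248.0 mg

248.0 mg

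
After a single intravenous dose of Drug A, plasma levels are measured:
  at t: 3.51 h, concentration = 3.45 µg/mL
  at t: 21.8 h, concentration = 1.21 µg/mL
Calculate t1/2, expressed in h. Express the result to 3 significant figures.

k = ln(C₁/C₂) / (t₂ − t₁) = ln(3.45/1.21) / (21.8 − 3.51)
  = 1.048 / 18.29 = 0.05730 h⁻¹
t½ = ln2 / k = 0.693147 / 0.05730 = 12.10 h

12.1 h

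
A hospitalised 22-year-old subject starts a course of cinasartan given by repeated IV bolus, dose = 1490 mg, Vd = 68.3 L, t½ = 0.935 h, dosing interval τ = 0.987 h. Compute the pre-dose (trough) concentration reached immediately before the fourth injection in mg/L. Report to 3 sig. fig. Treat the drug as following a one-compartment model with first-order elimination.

18.0 mg/L

C₀ per dose = Dose / Vd = 1490 / 68.3 = 21.82 mg/L
k = ln2 / t½ = 0.693147 / 0.935 = 0.7413 h⁻¹
Fraction remaining after one interval: r = e^(−kτ) = e^(−0.7413 × 0.987) = 0.4811
Before dose 4, 3 doses have been given (aged 1τ, 2τ, 3τ).
C_trough = C₀ × (r + r² + … + r^3) = C₀ × r(1−r^3)/(1−r)
        = 21.82 × 0.4811 × (1 − 0.1114) / (1 − 0.4811) = 17.98 mg/L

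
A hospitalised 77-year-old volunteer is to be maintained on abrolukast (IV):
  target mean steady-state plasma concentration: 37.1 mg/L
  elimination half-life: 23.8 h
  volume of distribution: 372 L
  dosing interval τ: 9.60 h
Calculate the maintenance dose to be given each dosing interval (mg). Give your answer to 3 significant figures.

3860 mg

k = ln2 / t½ = 0.693147 / 23.8 = 0.02912 h⁻¹
CL = k × Vd = 0.02912 × 372 = 10.83 L/h
At steady state, Dose/τ = Css × CL.
Dose = Css × CL × τ = 37.1 × 10.83 × 9.60 = 3857 mg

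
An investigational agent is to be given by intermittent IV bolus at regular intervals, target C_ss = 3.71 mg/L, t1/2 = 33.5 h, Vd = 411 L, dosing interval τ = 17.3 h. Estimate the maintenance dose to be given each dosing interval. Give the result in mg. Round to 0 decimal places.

546 mg

k = ln2 / t½ = 0.693147 / 33.5 = 0.02069 h⁻¹
CL = k × Vd = 0.02069 × 411 = 8.504 L/h
At steady state, Dose/τ = Css × CL.
Dose = Css × CL × τ = 3.71 × 8.504 × 17.3 = 545.8 mg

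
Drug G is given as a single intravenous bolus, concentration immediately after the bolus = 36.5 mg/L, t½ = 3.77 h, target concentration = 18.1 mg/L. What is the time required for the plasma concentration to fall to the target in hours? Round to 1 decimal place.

3.8 h

k = ln2 / t½ = 0.693147 / 3.77 = 0.1839 h⁻¹
t = ln(C₀ / C) / k = ln(36.50 / 18.1) / 0.1839
  = ln(2.017) / 0.1839 = 0.7016 / 0.1839 = 3.815 h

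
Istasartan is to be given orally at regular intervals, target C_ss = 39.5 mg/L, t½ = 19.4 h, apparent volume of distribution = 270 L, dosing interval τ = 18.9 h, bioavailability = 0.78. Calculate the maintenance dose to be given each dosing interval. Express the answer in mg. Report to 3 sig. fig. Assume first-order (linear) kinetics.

9230 mg

k = ln2 / t½ = 0.693147 / 19.4 = 0.03573 h⁻¹
CL = k × Vd = 0.03573 × 270 = 9.647 L/h
At steady state, F × (Dose/τ) = Css × CL.
Dose = Css × CL × τ / F = 39.5 × 9.647 × 18.9 / 0.78 = 9233 mg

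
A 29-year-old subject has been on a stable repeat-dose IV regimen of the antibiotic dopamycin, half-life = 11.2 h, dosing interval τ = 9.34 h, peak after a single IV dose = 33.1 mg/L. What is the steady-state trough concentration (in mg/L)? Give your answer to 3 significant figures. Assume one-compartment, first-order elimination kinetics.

k = ln2 / t½ = 0.693147 / 11.2 = 0.06189 h⁻¹
e^(−kτ) = e^(−0.06189 × 9.34) = 0.5610
Accumulation ratio R = 1 / (1 − e^(−kτ)) = 1 / (1 − 0.5610) = 2.278
Steady-state trough = C₀ × R × e^(−kτ) = 33.1 × 2.278 × 0.5610 = 42.30 mg/L

42.3 mg/L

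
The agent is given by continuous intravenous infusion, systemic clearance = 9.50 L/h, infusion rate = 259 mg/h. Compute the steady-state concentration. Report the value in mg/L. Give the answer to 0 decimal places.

27 mg/L

At steady state Css = R₀ / CL = 259 / 9.500 = 27.26 mg/L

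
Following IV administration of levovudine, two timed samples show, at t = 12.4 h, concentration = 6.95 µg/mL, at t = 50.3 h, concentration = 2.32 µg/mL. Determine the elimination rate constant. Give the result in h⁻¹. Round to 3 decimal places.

k = ln(C₁/C₂) / (t₂ − t₁) = ln(6.95/2.32) / (50.3 − 12.4)
  = 1.097 / 37.90 = 0.02894 h⁻¹

0.029 h⁻¹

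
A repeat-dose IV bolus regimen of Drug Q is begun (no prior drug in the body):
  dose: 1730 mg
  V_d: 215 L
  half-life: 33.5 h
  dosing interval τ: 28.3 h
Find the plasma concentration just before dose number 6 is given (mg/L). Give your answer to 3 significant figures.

9.57 mg/L

C₀ per dose = Dose / Vd = 1730 / 215 = 8.047 mg/L
k = ln2 / t½ = 0.693147 / 33.5 = 0.02069 h⁻¹
Fraction remaining after one interval: r = e^(−kτ) = e^(−0.02069 × 28.3) = 0.5568
Before dose 6, 5 doses have been given (aged 1τ, 2τ, 3τ, 4τ, 5τ).
C_trough = C₀ × (r + r² + … + r^5) = C₀ × r(1−r^5)/(1−r)
        = 8.047 × 0.5568 × (1 − 0.05352) / (1 − 0.5568) = 9.569 mg/L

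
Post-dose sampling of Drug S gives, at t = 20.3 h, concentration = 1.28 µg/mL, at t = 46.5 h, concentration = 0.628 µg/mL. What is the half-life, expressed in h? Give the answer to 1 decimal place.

25.5 h

k = ln(C₁/C₂) / (t₂ − t₁) = ln(1.28/0.628) / (46.5 − 20.3)
  = 0.7121 / 26.20 = 0.02718 h⁻¹
t½ = ln2 / k = 0.693147 / 0.02718 = 25.50 h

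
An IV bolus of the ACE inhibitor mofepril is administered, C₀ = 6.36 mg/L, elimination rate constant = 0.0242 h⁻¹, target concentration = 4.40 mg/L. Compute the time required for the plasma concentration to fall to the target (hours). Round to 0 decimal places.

t = ln(C₀ / C) / k = ln(6.360 / 4.40) / 0.02420
  = ln(1.445) / 0.02420 = 0.3681 / 0.02420 = 15.21 h

15 h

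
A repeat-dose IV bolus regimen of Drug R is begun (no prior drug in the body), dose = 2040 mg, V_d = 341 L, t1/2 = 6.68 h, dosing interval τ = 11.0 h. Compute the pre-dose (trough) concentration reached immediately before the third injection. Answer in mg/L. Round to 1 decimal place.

2.5 mg/L

C₀ per dose = Dose / Vd = 2040 / 341 = 5.982 mg/L
k = ln2 / t½ = 0.693147 / 6.68 = 0.1038 h⁻¹
Fraction remaining after one interval: r = e^(−kτ) = e^(−0.1038 × 11.0) = 0.3192
Before dose 3, 2 doses have been given (aged 1τ, 2τ).
C_trough = C₀ × (r + r²) = 5.982 × (0.3192 + 0.1019) = 2.519 mg/L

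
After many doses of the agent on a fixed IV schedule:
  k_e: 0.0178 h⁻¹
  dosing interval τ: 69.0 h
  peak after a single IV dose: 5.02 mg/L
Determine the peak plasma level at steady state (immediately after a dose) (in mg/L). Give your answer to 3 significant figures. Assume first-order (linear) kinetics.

e^(−kτ) = e^(−0.01780 × 69.0) = 0.2928
Accumulation ratio R = 1 / (1 − e^(−kτ)) = 1 / (1 − 0.2928) = 1.414
Steady-state peak = C₀ × R = 5.02 × 1.414 = 7.098 mg/L

7.10 mg/L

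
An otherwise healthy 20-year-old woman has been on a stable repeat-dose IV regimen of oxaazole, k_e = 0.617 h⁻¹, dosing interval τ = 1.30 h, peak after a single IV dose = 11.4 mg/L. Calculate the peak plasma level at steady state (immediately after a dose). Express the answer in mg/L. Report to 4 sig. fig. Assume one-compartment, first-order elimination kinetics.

20.67 mg/L

e^(−kτ) = e^(−0.6170 × 1.30) = 0.4484
Accumulation ratio R = 1 / (1 − e^(−kτ)) = 1 / (1 − 0.4484) = 1.813
Steady-state peak = C₀ × R = 11.4 × 1.813 = 20.67 mg/L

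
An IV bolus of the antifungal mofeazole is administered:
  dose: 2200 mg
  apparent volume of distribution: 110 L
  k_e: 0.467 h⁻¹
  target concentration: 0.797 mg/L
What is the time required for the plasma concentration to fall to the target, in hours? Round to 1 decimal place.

6.9 h

C₀ = Dose / Vd = 2200 / 110 = 20.00 mg/L
t = ln(C₀ / C) / k = ln(20.00 / 0.797) / 0.4670
  = ln(25.09) / 0.4670 = 3.222 / 0.4670 = 6.899 h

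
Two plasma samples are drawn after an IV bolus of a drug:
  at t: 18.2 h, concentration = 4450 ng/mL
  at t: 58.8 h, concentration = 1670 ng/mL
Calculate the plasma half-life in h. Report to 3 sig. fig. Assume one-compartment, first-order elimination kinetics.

28.7 h

k = ln(C₁/C₂) / (t₂ − t₁) = ln(4450/1670) / (58.8 − 18.2)
  = 0.9801 / 40.60 = 0.02414 h⁻¹
t½ = ln2 / k = 0.693147 / 0.02414 = 28.71 h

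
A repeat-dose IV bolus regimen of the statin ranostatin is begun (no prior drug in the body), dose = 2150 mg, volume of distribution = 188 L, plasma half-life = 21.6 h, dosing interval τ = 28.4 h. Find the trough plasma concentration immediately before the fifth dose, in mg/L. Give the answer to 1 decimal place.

C₀ per dose = Dose / Vd = 2150 / 188 = 11.44 mg/L
k = ln2 / t½ = 0.693147 / 21.6 = 0.03209 h⁻¹
Fraction remaining after one interval: r = e^(−kτ) = e^(−0.03209 × 28.4) = 0.4020
Before dose 5, 4 doses have been given (aged 1τ, 2τ, 3τ, 4τ).
C_trough = C₀ × (r + r² + … + r^4) = C₀ × r(1−r^4)/(1−r)
        = 11.44 × 0.4020 × (1 − 0.02612) / (1 − 0.4020) = 7.490 mg/L

7.5 mg/L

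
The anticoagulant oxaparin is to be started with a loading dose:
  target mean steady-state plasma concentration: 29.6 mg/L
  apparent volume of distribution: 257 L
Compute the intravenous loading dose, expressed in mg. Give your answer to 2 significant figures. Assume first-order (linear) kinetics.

7600 mg

LD = Css × Vd = 29.6 × 257 = 7607 mg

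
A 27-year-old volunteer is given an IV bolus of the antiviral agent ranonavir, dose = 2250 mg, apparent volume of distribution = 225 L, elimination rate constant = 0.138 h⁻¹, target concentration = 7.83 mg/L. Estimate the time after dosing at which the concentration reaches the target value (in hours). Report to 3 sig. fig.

1.77 h

C₀ = Dose / Vd = 2250 / 225 = 10.00 mg/L
t = ln(C₀ / C) / k = ln(10.00 / 7.83) / 0.1380
  = ln(1.277) / 0.1380 = 0.2445 / 0.1380 = 1.772 h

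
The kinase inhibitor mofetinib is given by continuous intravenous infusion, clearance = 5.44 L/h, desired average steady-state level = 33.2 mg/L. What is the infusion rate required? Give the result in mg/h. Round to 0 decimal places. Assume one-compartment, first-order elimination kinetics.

181 mg/h

At steady state, infusion rate R₀ = Css × CL = 33.2 × 5.440 = 180.6 mg/h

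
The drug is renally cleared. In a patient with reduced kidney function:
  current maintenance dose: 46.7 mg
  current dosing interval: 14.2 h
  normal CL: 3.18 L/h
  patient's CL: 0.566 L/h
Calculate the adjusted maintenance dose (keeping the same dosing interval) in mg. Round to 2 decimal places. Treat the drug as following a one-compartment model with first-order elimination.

8.31 mg

To keep the same average steady-state level, dosing rate must scale with clearance.
CL ratio = 0.566 / 3.18 = 0.1780
New dose (same interval) = 46.7 × 0.1780 = 8.313 mg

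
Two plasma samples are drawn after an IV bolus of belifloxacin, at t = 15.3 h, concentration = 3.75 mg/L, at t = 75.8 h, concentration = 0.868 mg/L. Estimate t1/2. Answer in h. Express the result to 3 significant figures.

28.7 h

k = ln(C₁/C₂) / (t₂ − t₁) = ln(3.75/0.868) / (75.8 − 15.3)
  = 1.463 / 60.50 = 0.02418 h⁻¹
t½ = ln2 / k = 0.693147 / 0.02418 = 28.67 h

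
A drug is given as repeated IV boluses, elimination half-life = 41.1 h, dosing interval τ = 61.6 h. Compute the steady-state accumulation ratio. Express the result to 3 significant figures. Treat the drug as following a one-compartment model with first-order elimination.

k = ln2 / t½ = 0.693147 / 41.1 = 0.01686 h⁻¹
e^(−kτ) = e^(−0.01686 × 61.6) = 0.3540
Accumulation ratio R = 1 / (1 − e^(−kτ)) = 1 / (1 − 0.3540) = 1.548

1.55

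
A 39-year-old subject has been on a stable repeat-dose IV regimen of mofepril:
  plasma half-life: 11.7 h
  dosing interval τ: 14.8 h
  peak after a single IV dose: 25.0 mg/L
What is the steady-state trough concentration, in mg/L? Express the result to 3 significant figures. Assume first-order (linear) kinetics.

k = ln2 / t½ = 0.693147 / 11.7 = 0.05924 h⁻¹
e^(−kτ) = e^(−0.05924 × 14.8) = 0.4161
Accumulation ratio R = 1 / (1 − e^(−kτ)) = 1 / (1 − 0.4161) = 1.713
Steady-state trough = C₀ × R × e^(−kτ) = 25.0 × 1.713 × 0.4161 = 17.82 mg/L

17.8 mg/L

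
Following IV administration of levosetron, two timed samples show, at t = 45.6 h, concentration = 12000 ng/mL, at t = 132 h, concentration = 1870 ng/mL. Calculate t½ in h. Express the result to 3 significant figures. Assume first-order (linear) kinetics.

32.2 h

k = ln(C₁/C₂) / (t₂ − t₁) = ln(12000/1870) / (132 − 45.6)
  = 1.859 / 86.40 = 0.02152 h⁻¹
t½ = ln2 / k = 0.693147 / 0.02152 = 32.21 h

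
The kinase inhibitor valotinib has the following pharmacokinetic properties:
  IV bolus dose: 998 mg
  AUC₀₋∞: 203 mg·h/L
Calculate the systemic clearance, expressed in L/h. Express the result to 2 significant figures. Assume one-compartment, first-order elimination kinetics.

4.9 L/h

CL = Dose / AUC = 998 / 203 = 4.916 L/h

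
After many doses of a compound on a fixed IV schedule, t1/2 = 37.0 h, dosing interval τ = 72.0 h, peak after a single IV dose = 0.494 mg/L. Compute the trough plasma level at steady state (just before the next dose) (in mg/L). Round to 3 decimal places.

k = ln2 / t½ = 0.693147 / 37.0 = 0.01873 h⁻¹
e^(−kτ) = e^(−0.01873 × 72.0) = 0.2596
Accumulation ratio R = 1 / (1 − e^(−kτ)) = 1 / (1 − 0.2596) = 1.351
Steady-state trough = C₀ × R × e^(−kτ) = 0.494 × 1.351 × 0.2596 = 0.1733 mg/L

0.173 mg/L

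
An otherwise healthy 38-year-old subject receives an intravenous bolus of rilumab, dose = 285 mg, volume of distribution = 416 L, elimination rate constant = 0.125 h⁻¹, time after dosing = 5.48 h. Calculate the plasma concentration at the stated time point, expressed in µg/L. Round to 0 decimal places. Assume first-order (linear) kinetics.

C₀ = Dose / Vd = 285.0 / 416 = 0.6851 mg/L
C = C₀ · e^(−k·t) = 0.6851 × e^(−0.1250 × 5.48)
  = 0.6851 × 0.5041 = 0.3454 mg/L
Convert: 0.3454 mg/L × 1000 = 345.4 µg/L

345 µg/L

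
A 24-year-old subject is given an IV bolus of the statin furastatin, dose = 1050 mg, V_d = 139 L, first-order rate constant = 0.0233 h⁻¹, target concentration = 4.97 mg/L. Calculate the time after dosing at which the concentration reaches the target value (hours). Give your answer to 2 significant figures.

18 h

C₀ = Dose / Vd = 1050 / 139 = 7.554 mg/L
t = ln(C₀ / C) / k = ln(7.554 / 4.97) / 0.02330
  = ln(1.520) / 0.02330 = 0.4187 / 0.02330 = 17.97 h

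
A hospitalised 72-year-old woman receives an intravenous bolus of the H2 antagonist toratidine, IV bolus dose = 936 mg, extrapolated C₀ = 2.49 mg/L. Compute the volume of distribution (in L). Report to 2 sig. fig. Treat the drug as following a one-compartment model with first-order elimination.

Vd = Dose / C₀ = 936.0 / 2.49 = 375.9 L

380 L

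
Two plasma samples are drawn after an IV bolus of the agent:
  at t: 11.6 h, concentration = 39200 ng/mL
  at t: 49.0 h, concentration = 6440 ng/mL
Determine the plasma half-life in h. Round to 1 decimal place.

k = ln(C₁/C₂) / (t₂ − t₁) = ln(39200/6440) / (49.0 − 11.6)
  = 1.806 / 37.40 = 0.04829 h⁻¹
t½ = ln2 / k = 0.693147 / 0.04829 = 14.35 h

14.4 h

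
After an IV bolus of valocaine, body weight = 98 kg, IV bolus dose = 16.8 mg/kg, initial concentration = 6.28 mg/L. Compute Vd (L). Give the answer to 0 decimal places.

262 L

Dose = 16.8 × 98 = 1646 mg
Vd = Dose / C₀ = 1646 / 6.28 = 262.1 L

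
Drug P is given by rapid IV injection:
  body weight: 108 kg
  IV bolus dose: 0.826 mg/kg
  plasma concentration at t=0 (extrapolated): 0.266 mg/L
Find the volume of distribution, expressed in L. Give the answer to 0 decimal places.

335 L

Dose = 0.826 × 108 = 89.21 mg
Vd = Dose / C₀ = 89.21 / 0.266 = 335.4 L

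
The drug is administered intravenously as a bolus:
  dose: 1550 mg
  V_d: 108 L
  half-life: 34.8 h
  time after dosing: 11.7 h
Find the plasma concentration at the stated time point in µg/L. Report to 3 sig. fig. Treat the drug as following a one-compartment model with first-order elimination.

C₀ = Dose / Vd = 1550 / 108 = 14.35 mg/L
k = ln2 / t½ = 0.693147 / 34.8 = 0.01992 h⁻¹
C = C₀ · e^(−k·t) = 14.35 × e^(−0.01992 × 11.7)
  = 14.35 × 0.7921 = 11.37 mg/L
Convert: 11.37 mg/L × 1000 = 11370 µg/L

11400 µg/L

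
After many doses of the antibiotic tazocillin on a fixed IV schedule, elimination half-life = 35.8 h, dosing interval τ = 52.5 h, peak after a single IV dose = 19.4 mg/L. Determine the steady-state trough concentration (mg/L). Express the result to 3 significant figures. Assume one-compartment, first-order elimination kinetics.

k = ln2 / t½ = 0.693147 / 35.8 = 0.01936 h⁻¹
e^(−kτ) = e^(−0.01936 × 52.5) = 0.3619
Accumulation ratio R = 1 / (1 − e^(−kτ)) = 1 / (1 − 0.3619) = 1.567
Steady-state trough = C₀ × R × e^(−kτ) = 19.4 × 1.567 × 0.3619 = 11.00 mg/L

11.0 mg/L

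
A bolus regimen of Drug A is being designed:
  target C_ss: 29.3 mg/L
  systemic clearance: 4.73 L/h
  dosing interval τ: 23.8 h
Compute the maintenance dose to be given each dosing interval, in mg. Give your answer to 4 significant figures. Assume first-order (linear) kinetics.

3298 mg

At steady state, Dose/τ = Css × CL.
Dose = Css × CL × τ = 29.3 × 4.730 × 23.8 = 3298 mg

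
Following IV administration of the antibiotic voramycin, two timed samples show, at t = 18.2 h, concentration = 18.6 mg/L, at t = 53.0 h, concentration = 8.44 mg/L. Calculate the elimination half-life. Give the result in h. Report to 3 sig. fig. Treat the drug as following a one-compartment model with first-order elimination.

30.5 h

k = ln(C₁/C₂) / (t₂ − t₁) = ln(18.6/8.44) / (53.0 − 18.2)
  = 0.7902 / 34.80 = 0.02271 h⁻¹
t½ = ln2 / k = 0.693147 / 0.02271 = 30.52 h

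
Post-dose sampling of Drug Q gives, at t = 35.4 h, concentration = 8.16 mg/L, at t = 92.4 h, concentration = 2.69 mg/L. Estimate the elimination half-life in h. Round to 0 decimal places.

36 h

k = ln(C₁/C₂) / (t₂ − t₁) = ln(8.16/2.69) / (92.4 − 35.4)
  = 1.110 / 57.00 = 0.01947 h⁻¹
t½ = ln2 / k = 0.693147 / 0.01947 = 35.60 h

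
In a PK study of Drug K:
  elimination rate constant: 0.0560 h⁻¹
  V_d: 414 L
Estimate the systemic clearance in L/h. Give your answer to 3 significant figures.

23.2 L/h

CL = k × Vd = 0.0560 × 414 = 23.18 L/h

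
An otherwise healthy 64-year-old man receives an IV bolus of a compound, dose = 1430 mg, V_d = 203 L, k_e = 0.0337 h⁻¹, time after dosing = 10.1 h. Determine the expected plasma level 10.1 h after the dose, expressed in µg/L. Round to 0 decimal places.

C₀ = Dose / Vd = 1430 / 203 = 7.044 mg/L
C = C₀ · e^(−k·t) = 7.044 × e^(−0.03370 × 10.1)
  = 7.044 × 0.7115 = 5.012 mg/L
Convert: 5.012 mg/L × 1000 = 5012 µg/L

5012 µg/L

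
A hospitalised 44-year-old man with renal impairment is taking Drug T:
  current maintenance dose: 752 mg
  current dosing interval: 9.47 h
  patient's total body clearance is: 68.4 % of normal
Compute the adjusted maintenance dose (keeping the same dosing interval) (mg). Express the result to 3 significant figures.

514 mg

To keep the same average steady-state level, dosing rate must scale with clearance.
CL ratio = 68.4 / 100 = 0.6840
New dose (same interval) = 752 × 0.6840 = 514.4 mg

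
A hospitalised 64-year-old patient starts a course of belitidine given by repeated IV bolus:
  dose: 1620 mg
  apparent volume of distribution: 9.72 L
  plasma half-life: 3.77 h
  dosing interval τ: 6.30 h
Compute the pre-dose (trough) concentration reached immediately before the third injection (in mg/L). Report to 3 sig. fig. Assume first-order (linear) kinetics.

C₀ per dose = Dose / Vd = 1620 / 9.72 = 166.7 mg/L
k = ln2 / t½ = 0.693147 / 3.77 = 0.1839 h⁻¹
Fraction remaining after one interval: r = e^(−kτ) = e^(−0.1839 × 6.30) = 0.3139
Before dose 3, 2 doses have been given (aged 1τ, 2τ).
C_trough = C₀ × (r + r²) = 166.7 × (0.3139 + 0.09853) = 68.75 mg/L

68.8 mg/L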